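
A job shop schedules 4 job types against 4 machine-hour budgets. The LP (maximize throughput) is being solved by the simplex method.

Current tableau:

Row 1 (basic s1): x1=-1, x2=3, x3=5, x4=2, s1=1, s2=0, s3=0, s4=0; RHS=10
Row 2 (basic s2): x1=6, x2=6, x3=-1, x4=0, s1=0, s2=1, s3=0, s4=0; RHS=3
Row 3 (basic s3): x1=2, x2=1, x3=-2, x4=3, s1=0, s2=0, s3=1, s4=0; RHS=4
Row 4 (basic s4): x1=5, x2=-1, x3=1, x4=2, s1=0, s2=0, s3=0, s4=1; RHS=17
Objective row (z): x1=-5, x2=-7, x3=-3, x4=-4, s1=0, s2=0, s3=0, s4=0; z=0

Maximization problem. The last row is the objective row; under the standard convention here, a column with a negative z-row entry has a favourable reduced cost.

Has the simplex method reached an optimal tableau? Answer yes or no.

no

Column x1 has objective-row coefficient -5, which is negative; an improving pivot exists, so not yet optimal.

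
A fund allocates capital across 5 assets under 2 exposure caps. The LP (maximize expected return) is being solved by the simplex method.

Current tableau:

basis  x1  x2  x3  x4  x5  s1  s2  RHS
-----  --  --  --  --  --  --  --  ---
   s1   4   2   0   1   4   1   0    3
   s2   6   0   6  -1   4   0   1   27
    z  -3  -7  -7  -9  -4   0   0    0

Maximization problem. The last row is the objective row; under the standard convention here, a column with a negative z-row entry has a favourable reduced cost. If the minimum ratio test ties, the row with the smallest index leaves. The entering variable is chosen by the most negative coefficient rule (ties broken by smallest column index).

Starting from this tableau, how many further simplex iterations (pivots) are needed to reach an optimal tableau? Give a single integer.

pivot: x4 in, s1 out → z = 27
pivot: x3 in, s2 out → z = 62
No improving column remains; optimal.

2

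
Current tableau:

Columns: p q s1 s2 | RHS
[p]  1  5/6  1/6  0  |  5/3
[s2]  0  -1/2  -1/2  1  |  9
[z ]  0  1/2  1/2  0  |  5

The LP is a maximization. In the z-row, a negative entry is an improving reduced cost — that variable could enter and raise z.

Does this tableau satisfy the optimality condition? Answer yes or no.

yes

No objective-row coefficient is strictly negative, so no entering variable exists; the tableau is optimal.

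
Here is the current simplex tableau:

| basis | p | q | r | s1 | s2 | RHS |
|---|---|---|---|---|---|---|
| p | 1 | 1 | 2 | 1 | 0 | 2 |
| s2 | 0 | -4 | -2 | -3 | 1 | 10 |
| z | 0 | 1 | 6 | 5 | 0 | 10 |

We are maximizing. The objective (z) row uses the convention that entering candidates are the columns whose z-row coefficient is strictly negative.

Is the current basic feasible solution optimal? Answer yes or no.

yes

No objective-row coefficient is strictly negative, so no entering variable exists; the tableau is optimal.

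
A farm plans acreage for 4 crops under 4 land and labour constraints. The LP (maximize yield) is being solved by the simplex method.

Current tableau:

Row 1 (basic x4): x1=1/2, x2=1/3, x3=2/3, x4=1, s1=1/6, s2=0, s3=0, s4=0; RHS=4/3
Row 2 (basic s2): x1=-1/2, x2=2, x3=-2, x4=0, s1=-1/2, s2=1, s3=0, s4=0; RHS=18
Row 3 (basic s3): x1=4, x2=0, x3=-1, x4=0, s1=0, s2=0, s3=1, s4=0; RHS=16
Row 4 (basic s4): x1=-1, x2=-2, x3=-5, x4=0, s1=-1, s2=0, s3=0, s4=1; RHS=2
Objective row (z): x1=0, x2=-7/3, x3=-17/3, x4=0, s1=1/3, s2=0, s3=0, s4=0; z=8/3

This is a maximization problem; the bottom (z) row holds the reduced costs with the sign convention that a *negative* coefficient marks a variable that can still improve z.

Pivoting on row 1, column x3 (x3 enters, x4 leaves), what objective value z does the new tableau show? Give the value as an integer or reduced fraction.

Minimum ratio for x3: (4/3)/(2/3) = 2.
z changes by −(z-row coeff of x3)·ratio = −(-17/3)·2 = 34/3.
New z = 8/3 + (34/3) = 14.

14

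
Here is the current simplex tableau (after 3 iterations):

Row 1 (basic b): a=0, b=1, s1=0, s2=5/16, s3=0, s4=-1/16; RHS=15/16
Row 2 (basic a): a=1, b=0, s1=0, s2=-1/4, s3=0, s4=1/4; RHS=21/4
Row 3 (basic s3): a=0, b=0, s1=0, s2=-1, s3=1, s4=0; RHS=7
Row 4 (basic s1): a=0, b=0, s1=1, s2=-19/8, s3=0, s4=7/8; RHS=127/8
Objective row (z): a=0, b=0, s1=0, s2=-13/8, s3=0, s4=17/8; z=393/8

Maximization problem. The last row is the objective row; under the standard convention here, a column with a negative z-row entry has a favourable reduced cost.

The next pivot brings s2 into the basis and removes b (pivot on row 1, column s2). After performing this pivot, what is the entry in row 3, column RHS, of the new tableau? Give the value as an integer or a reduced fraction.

10

Pivot element is row 1, column s2: 5/16.
Normalize row 1: new (row 1, RHS) = (15/16)/(5/16) = 3.
row 3 ← row 3 − (-1)·(new row 1): 7 − (-1)·3 = 10.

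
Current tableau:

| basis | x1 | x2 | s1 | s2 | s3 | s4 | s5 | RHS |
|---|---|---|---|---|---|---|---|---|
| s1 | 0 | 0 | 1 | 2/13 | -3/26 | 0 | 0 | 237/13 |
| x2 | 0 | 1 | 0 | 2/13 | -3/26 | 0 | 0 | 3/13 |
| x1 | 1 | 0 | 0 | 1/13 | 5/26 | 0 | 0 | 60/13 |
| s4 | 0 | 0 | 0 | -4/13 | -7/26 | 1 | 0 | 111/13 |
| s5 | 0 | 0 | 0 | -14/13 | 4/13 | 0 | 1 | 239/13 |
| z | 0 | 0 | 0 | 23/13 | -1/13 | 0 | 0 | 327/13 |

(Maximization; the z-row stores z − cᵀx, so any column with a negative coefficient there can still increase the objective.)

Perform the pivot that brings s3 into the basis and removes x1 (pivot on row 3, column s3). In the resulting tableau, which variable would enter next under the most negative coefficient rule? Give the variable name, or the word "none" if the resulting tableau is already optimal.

Pivot element 5/26. New z-row = old z-row − (-1/13)·(row 3/(5/26)).
Updated z-row coefficients: x1: 2/5, x2: 0, s1: 0, s2: 9/5, s3: 0, s4: 0, s5: 0.
No coefficient is strictly negative; the tableau after this pivot is optimal.

none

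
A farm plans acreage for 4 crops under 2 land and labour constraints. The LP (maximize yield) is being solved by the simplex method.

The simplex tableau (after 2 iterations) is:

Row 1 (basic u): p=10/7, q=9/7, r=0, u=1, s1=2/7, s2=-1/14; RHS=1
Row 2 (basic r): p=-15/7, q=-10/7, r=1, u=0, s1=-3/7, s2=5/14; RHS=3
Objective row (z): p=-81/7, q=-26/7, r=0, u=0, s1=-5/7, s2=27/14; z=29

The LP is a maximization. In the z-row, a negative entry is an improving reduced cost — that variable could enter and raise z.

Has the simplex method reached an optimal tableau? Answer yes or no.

no

Column p has objective-row coefficient -81/7, which is negative; an improving pivot exists, so not yet optimal.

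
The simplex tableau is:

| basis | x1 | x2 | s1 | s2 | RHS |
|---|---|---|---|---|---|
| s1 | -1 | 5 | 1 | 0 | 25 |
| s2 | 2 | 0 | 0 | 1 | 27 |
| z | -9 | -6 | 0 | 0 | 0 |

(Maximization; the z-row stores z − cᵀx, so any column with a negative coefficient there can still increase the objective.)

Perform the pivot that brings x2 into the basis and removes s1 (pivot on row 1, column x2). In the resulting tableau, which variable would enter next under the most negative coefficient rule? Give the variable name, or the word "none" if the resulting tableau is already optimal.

Pivot element 5. New z-row = old z-row − (-6)·(row 1/5).
Updated z-row coefficients: x1: -51/5, x2: 0, s1: 6/5, s2: 0.
The most negative is -51/5 in column x1, so x1 would enter next.

x1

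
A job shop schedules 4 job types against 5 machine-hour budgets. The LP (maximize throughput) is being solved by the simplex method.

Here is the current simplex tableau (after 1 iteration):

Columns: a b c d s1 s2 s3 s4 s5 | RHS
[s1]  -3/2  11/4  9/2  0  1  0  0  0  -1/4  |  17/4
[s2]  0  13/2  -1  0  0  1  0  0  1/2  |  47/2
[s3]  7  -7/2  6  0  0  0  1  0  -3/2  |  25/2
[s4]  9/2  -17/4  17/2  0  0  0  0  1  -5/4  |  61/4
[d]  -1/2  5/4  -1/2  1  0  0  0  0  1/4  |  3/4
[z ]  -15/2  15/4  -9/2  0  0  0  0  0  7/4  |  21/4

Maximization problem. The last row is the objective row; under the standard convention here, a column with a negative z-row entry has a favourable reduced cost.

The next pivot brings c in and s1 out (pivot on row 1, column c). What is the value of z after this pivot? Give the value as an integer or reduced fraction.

Minimum ratio for c: (17/4)/(9/2) = 17/18.
z changes by −(z-row coeff of c)·ratio = −(-9/2)·(17/18) = 17/4.
New z = 21/4 + (17/4) = 19/2.

19/2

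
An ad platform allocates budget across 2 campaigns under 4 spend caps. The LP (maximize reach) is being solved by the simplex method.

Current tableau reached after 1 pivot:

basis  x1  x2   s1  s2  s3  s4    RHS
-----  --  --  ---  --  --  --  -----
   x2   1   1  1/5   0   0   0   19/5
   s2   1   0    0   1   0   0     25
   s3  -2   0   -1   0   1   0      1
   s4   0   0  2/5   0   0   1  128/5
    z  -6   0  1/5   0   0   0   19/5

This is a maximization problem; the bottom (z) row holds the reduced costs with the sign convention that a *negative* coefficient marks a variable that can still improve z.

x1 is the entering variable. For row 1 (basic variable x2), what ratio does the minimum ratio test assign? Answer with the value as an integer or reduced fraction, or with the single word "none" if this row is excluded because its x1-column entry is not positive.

Ratio = RHS / (x1 entry) = (19/5) / 1 = 19/5.

19/5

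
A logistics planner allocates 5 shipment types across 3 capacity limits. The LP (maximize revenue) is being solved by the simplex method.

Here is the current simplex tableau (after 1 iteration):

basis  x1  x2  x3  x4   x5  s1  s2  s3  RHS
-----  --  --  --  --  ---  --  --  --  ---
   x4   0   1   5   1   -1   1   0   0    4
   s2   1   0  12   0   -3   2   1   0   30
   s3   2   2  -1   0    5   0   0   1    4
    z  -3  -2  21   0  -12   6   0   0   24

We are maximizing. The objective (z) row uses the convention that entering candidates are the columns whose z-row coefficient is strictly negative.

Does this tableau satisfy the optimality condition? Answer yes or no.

Column x1 has objective-row coefficient -3, which is negative; an improving pivot exists, so not yet optimal.

no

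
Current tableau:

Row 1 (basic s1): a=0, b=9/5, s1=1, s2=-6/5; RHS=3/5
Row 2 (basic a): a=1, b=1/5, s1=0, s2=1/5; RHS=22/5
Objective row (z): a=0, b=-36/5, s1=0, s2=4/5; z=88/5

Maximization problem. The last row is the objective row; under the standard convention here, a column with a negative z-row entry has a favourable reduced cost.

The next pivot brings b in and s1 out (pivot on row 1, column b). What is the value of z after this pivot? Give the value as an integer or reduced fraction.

Minimum ratio for b: (3/5)/(9/5) = 1/3.
z changes by −(z-row coeff of b)·ratio = −(-36/5)·(1/3) = 12/5.
New z = 88/5 + (12/5) = 20.

20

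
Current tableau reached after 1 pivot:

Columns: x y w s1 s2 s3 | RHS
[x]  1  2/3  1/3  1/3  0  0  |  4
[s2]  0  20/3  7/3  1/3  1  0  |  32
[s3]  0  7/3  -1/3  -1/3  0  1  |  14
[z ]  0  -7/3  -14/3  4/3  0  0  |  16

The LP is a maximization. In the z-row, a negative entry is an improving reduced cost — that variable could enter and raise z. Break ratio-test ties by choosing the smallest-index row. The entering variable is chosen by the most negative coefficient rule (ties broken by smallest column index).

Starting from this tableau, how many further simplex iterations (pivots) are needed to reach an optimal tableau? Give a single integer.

pivot: w in, x out → z = 72
No improving column remains; optimal.

1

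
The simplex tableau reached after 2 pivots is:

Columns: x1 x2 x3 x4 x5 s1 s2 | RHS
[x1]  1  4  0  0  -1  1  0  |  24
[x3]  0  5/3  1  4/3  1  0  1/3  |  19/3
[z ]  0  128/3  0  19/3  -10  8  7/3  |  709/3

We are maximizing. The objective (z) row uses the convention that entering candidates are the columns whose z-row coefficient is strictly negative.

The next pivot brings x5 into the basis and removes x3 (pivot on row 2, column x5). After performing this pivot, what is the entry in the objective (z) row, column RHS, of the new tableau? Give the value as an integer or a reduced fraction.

899/3

Pivot element is row 2, column x5: 1.
Normalize row 2: new (row 2, RHS) = (19/3)/1 = 19/3.
z-row ← z-row − (-10)·(new row 2): 709/3 − (-10)·(19/3) = 899/3.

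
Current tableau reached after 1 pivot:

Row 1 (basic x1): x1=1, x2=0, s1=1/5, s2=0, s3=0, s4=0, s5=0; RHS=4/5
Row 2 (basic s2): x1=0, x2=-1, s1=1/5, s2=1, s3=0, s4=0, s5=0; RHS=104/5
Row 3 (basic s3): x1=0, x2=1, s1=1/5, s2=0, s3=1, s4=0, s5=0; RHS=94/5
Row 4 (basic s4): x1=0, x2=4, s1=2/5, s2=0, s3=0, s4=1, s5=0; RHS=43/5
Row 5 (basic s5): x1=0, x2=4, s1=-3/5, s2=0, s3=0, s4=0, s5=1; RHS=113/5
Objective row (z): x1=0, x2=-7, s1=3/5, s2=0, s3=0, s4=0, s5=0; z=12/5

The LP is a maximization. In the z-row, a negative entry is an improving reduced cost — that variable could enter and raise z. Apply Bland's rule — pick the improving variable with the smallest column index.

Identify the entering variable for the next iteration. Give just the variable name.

Objective-row coefficients: x1: 0, x2: -7, s1: 3/5, s2: 0, s3: 0, s4: 0, s5: 0.
Improving columns: x2. Bland's rule picks the smallest column index → x2.

x2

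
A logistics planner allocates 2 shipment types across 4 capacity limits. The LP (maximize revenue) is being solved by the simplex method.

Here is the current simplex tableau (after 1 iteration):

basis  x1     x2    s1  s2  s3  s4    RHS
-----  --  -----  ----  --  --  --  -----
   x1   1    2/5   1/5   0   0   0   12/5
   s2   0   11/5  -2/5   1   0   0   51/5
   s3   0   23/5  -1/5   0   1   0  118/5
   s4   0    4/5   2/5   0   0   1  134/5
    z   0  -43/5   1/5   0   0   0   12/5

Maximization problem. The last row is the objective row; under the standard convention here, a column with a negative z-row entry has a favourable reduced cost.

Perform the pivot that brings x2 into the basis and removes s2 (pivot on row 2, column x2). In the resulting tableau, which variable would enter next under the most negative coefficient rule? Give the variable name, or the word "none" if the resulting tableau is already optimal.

s1

Pivot element 11/5. New z-row = old z-row − (-43/5)·(row 2/(11/5)).
Updated z-row coefficients: x1: 0, x2: 0, s1: -15/11, s2: 43/11, s3: 0, s4: 0.
The most negative is -15/11 in column s1, so s1 would enter next.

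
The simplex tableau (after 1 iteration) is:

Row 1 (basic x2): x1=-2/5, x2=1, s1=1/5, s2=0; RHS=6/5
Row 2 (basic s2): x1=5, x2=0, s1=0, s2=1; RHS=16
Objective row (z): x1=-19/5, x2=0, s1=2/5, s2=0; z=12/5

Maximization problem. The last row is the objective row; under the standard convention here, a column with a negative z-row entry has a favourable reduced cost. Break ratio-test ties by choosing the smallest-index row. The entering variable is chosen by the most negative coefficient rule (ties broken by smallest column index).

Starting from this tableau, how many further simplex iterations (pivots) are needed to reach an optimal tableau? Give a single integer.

pivot: x1 in, s2 out → z = 364/25
No improving column remains; optimal.

1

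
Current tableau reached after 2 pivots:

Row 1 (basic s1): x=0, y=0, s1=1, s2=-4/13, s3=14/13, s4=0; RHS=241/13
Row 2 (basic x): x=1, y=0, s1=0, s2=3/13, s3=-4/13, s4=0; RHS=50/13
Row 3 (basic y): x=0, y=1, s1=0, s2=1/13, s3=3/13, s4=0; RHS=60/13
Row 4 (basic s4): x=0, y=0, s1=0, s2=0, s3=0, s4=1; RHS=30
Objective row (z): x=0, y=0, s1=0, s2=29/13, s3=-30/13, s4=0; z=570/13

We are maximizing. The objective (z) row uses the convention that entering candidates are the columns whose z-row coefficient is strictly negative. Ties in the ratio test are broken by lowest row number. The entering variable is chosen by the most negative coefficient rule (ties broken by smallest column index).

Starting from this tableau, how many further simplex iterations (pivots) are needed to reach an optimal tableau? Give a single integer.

1

pivot: s3 in, s1 out → z = 585/7
No improving column remains; optimal.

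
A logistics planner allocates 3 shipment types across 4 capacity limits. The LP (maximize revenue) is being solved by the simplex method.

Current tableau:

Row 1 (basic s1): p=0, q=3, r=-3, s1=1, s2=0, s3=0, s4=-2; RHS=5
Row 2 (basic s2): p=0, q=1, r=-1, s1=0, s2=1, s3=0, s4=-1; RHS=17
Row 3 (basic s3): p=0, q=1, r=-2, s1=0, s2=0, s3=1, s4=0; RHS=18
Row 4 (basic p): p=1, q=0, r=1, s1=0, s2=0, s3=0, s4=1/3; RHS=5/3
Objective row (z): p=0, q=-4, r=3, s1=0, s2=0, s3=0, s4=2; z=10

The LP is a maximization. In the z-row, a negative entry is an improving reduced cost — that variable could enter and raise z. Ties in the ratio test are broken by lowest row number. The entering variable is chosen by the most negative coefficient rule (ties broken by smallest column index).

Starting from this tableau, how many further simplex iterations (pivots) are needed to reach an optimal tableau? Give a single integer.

3

pivot: q in, s1 out → z = 50/3
pivot: r in, p out → z = 55/3
pivot: s4 in, r out → z = 20
No improving column remains; optimal.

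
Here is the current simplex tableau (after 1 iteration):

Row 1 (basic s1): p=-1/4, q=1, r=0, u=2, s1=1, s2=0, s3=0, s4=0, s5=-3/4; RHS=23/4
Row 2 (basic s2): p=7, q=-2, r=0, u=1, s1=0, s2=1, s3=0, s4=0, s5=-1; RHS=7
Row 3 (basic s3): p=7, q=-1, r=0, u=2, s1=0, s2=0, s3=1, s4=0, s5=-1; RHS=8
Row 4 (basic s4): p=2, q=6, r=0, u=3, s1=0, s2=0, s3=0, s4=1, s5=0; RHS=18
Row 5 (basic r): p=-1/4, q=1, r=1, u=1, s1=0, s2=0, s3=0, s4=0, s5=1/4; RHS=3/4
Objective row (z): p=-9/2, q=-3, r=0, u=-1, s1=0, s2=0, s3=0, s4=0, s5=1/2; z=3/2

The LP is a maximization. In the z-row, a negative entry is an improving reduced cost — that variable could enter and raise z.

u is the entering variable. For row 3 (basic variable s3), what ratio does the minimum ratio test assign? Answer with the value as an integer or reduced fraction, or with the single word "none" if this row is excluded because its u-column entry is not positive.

4

Ratio = RHS / (u entry) = 8 / 2 = 4.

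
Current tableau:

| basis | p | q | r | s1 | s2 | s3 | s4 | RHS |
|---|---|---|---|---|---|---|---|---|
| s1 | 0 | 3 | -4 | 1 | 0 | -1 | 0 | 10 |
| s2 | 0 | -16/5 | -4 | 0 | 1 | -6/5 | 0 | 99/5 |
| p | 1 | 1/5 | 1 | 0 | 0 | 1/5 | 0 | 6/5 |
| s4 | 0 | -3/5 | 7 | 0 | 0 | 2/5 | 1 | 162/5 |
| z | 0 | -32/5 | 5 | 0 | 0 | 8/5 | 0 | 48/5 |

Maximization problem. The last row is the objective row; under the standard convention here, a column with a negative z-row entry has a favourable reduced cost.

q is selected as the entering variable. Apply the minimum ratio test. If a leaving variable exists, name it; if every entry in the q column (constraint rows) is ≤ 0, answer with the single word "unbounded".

s1

Ratios: row 1 (s1): 10/3 = 10/3; row 2 (s2): entry -16/5 ≤ 0, skip; row 3 (p): (6/5)/(1/5) = 6; row 4 (s4): entry -3/5 ≤ 0, skip.
Minimum ratio is in the s1 row, so s1 leaves.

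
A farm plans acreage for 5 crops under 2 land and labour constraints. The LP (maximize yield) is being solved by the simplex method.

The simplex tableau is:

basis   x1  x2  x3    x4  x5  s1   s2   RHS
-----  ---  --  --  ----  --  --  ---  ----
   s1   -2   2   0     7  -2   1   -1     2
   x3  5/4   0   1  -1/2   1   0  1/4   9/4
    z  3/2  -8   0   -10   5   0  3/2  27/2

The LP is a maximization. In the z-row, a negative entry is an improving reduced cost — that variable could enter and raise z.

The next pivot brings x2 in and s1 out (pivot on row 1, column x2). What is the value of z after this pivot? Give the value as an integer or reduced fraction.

Minimum ratio for x2: 2/2 = 1.
z changes by −(z-row coeff of x2)·ratio = −(-8)·1 = 8.
New z = 27/2 + 8 = 43/2.

43/2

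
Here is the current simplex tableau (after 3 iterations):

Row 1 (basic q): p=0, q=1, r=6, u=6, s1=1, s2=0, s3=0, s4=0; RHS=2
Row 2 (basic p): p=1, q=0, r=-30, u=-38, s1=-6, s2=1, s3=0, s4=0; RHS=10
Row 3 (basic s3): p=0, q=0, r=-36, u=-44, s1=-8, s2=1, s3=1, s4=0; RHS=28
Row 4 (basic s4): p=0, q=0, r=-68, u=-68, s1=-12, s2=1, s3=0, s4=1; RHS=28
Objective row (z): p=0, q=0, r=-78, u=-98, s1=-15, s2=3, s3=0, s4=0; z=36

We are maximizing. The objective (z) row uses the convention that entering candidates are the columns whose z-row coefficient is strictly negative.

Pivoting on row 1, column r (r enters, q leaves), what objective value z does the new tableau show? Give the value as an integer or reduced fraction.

62

Minimum ratio for r: 2/6 = 1/3.
z changes by −(z-row coeff of r)·ratio = −(-78)·(1/3) = 26.
New z = 36 + 26 = 62.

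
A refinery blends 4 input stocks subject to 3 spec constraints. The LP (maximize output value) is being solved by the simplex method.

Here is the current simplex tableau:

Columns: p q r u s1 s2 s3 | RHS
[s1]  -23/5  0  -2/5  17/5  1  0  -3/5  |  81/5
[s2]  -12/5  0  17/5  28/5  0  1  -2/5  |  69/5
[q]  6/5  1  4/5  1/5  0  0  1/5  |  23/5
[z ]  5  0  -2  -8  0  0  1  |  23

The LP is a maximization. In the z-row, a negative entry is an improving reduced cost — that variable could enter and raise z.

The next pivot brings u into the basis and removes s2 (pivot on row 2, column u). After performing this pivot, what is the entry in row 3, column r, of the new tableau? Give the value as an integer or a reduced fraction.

19/28

Pivot element is row 2, column u: 28/5.
Normalize row 2: new (row 2, r) = (17/5)/(28/5) = 17/28.
row 3 ← row 3 − (1/5)·(new row 2): 4/5 − (1/5)·(17/28) = 19/28.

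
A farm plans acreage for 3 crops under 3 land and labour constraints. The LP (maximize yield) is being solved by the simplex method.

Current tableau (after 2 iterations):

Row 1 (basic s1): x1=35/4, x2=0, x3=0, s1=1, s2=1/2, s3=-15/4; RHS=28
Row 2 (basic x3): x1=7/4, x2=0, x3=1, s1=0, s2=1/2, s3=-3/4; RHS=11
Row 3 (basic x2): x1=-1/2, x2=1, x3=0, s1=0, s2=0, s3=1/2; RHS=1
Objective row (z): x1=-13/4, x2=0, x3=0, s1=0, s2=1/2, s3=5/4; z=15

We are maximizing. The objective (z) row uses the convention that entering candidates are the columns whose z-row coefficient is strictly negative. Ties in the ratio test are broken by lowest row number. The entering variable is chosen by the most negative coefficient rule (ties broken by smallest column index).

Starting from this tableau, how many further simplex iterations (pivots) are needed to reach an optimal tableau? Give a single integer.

pivot: x1 in, s1 out → z = 127/5
pivot: s3 in, x2 out → z = 267/10
No improving column remains; optimal.

2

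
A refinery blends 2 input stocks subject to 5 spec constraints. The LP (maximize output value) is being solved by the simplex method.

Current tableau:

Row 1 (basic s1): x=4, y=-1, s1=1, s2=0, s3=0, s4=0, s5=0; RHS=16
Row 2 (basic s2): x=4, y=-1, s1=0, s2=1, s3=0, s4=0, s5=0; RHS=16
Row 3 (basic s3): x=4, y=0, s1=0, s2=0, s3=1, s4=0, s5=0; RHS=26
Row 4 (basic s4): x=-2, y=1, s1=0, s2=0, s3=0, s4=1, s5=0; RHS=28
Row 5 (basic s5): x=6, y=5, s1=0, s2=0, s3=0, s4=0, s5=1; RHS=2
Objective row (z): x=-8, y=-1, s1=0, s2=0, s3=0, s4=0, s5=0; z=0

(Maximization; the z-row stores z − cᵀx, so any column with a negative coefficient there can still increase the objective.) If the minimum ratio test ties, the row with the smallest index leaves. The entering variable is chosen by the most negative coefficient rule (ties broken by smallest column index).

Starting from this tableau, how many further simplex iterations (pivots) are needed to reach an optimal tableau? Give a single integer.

1

pivot: x in, s5 out → z = 8/3
No improving column remains; optimal.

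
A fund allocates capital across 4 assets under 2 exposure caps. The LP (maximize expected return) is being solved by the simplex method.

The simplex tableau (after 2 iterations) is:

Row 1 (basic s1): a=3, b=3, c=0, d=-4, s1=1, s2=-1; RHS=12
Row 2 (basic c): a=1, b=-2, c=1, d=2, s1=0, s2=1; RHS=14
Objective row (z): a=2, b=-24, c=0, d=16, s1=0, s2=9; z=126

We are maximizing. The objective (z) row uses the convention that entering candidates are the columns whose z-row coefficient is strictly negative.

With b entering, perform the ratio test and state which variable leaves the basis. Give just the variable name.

s1

Ratios: row 1 (s1): 12/3 = 4; row 2 (c): entry -2 ≤ 0, skip.
Minimum ratio 4 is in the s1 row, so s1 leaves.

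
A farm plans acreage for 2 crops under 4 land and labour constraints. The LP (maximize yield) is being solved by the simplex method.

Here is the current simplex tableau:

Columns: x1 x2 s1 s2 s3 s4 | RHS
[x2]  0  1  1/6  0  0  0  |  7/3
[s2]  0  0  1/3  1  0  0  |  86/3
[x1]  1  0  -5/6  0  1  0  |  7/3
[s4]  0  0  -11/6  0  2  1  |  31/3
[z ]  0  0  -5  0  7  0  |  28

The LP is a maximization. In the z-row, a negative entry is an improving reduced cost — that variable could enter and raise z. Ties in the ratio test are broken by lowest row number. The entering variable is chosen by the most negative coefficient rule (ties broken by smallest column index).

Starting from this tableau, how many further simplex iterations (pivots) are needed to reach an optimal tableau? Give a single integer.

1

pivot: s1 in, x2 out → z = 98
No improving column remains; optimal.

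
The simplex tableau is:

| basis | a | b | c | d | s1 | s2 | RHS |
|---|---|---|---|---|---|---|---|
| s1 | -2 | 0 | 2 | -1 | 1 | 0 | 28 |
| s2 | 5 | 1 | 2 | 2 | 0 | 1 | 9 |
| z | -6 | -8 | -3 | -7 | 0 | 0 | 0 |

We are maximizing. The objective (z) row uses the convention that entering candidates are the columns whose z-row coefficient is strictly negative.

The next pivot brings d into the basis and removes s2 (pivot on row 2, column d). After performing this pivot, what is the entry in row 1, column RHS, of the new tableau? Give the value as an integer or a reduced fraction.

65/2

Pivot element is row 2, column d: 2.
Normalize row 2: new (row 2, RHS) = 9/2 = 9/2.
row 1 ← row 1 − (-1)·(new row 2): 28 − (-1)·(9/2) = 65/2.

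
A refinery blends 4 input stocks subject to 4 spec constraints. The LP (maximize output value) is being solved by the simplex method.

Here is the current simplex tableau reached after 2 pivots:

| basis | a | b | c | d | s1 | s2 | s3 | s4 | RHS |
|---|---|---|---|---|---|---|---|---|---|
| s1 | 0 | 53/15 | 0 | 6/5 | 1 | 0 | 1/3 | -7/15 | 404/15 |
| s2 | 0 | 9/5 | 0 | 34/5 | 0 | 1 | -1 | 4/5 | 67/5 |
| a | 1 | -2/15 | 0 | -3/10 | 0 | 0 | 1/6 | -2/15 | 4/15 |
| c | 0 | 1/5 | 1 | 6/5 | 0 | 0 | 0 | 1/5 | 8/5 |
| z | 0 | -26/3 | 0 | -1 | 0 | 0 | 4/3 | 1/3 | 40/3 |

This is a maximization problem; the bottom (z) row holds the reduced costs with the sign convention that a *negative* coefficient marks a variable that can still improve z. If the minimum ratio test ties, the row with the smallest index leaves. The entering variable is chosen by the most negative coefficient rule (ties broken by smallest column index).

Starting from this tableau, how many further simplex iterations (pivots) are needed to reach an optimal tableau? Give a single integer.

pivot: b in, s2 out → z = 2102/27
pivot: s3 in, s1 out → z = 2443/31
No improving column remains; optimal.

2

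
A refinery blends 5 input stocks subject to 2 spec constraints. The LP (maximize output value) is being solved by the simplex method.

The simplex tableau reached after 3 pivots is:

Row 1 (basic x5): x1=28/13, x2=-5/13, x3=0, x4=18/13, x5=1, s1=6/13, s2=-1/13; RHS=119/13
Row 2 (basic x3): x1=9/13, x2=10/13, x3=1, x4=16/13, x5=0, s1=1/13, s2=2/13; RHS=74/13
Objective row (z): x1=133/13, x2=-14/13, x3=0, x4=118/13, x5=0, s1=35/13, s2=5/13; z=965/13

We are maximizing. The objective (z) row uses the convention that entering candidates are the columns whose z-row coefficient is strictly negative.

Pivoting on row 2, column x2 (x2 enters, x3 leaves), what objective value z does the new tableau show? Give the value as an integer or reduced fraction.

411/5

Minimum ratio for x2: (74/13)/(10/13) = 37/5.
z changes by −(z-row coeff of x2)·ratio = −(-14/13)·(37/5) = 518/65.
New z = 965/13 + (518/65) = 411/5.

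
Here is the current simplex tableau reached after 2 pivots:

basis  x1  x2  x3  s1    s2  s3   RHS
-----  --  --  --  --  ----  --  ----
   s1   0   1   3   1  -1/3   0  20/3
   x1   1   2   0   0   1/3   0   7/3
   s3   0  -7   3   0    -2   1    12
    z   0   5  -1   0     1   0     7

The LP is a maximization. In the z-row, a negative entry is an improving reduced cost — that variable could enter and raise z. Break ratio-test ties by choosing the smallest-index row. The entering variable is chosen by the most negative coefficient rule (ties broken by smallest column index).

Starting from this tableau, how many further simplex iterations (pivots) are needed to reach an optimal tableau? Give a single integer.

1

pivot: x3 in, s1 out → z = 83/9
No improving column remains; optimal.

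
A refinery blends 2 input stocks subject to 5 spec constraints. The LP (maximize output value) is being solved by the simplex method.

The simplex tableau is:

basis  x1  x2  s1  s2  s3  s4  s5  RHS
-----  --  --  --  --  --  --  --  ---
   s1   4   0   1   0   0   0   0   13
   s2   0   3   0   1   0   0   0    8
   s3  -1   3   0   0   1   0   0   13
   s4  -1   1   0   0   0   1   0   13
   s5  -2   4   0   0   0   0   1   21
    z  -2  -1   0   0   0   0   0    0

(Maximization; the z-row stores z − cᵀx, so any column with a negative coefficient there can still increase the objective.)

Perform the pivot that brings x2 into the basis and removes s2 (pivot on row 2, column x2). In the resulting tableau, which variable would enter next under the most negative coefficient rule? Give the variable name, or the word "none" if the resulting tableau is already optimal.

Pivot element 3. New z-row = old z-row − (-1)·(row 2/3).
Updated z-row coefficients: x1: -2, x2: 0, s1: 0, s2: 1/3, s3: 0, s4: 0, s5: 0.
The most negative is -2 in column x1, so x1 would enter next.

x1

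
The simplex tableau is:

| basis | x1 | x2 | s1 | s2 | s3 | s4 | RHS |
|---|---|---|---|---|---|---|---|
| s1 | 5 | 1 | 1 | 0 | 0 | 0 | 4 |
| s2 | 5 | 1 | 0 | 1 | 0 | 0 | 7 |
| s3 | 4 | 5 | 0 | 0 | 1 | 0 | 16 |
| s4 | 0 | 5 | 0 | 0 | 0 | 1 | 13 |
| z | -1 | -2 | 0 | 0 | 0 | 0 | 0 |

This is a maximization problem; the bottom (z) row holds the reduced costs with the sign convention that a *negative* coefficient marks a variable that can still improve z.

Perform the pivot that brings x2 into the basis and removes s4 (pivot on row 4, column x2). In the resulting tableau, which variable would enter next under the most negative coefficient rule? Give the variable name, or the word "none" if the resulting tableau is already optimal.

Pivot element 5. New z-row = old z-row − (-2)·(row 4/5).
Updated z-row coefficients: x1: -1, x2: 0, s1: 0, s2: 0, s3: 0, s4: 2/5.
The most negative is -1 in column x1, so x1 would enter next.

x1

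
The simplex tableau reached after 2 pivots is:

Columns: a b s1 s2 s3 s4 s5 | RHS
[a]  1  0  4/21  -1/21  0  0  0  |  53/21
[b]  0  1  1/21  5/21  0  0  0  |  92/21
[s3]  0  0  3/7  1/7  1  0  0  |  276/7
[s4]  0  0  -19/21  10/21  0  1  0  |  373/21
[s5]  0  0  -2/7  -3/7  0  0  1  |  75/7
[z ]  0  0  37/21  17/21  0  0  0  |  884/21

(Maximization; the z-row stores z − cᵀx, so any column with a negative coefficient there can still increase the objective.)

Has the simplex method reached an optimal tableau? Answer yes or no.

yes

No objective-row coefficient is strictly negative, so no entering variable exists; the tableau is optimal.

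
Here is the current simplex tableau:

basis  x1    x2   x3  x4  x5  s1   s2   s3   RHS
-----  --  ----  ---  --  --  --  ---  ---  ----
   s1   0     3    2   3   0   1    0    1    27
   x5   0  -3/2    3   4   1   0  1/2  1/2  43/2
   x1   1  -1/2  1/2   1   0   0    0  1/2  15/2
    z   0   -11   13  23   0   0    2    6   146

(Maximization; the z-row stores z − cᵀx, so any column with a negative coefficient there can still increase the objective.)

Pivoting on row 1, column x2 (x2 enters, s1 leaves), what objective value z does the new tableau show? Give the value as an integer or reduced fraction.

245

Minimum ratio for x2: 27/3 = 9.
z changes by −(z-row coeff of x2)·ratio = −(-11)·9 = 99.
New z = 146 + 99 = 245.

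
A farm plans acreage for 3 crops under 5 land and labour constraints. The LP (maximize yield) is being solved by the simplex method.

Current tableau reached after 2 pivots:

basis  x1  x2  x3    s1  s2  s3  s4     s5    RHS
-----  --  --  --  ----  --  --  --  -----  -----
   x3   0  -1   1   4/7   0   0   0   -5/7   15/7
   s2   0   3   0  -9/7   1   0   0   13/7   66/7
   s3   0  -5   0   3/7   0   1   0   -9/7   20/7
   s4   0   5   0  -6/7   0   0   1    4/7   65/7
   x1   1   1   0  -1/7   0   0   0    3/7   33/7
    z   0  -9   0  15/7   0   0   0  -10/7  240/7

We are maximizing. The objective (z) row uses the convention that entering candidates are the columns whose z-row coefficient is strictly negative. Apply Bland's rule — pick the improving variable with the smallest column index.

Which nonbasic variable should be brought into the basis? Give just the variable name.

Objective-row coefficients: x1: 0, x2: -9, x3: 0, s1: 15/7, s2: 0, s3: 0, s4: 0, s5: -10/7.
Improving columns: x2, s5. Bland's rule picks the smallest column index → x2.

x2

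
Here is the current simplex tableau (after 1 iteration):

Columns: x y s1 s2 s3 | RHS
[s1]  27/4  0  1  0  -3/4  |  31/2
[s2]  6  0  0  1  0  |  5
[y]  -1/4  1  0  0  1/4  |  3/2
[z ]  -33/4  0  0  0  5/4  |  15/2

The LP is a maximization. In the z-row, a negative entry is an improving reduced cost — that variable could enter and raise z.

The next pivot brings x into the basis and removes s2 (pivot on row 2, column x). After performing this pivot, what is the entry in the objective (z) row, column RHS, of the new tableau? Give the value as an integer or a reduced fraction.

115/8

Pivot element is row 2, column x: 6.
Normalize row 2: new (row 2, RHS) = 5/6 = 5/6.
z-row ← z-row − (-33/4)·(new row 2): 15/2 − (-33/4)·(5/6) = 115/8.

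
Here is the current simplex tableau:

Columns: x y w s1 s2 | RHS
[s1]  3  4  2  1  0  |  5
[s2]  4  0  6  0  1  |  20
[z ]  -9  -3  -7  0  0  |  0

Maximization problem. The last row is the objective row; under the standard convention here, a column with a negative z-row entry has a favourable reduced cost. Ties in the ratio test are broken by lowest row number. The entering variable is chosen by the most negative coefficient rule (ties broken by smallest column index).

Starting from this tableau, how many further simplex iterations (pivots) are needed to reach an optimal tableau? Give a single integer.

pivot: x in, s1 out → z = 15
pivot: w in, x out → z = 35/2
No improving column remains; optimal.

2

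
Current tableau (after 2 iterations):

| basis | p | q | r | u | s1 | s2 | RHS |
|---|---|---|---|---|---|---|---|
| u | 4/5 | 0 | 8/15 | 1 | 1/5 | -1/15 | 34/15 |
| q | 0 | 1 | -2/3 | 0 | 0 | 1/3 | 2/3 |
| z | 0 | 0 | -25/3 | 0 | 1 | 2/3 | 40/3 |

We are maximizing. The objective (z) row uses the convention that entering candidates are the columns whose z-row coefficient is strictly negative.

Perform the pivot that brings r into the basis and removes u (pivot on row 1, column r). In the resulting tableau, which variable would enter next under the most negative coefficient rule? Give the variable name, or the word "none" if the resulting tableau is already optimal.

Pivot element 8/15. New z-row = old z-row − (-25/3)·(row 1/(8/15)).
Updated z-row coefficients: p: 25/2, q: 0, r: 0, u: 125/8, s1: 33/8, s2: -3/8.
The most negative is -3/8 in column s2, so s2 would enter next.

s2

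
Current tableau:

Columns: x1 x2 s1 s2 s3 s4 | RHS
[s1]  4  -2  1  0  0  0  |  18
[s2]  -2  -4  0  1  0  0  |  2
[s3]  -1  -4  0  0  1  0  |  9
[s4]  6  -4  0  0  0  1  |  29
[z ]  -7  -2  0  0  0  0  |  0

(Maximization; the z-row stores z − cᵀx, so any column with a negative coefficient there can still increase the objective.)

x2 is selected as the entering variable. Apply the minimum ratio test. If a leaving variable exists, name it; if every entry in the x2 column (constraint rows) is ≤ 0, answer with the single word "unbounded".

unbounded

x2-column entries: row 1: -2, row 2: -4, row 3: -4, row 4: -4. All ≤ 0, so x2 can increase without bound; the LP is unbounded in this direction.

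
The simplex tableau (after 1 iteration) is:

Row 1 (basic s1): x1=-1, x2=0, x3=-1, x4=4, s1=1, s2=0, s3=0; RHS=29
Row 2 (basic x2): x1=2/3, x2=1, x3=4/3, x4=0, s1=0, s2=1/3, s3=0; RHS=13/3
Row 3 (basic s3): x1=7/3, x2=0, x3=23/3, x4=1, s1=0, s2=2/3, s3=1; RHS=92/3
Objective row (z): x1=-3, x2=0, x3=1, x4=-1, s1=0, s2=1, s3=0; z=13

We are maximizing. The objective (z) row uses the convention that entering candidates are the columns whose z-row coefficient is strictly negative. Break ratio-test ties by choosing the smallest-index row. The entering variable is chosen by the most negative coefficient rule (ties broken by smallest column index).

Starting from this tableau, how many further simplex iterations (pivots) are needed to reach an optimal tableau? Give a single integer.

pivot: x1 in, x2 out → z = 65/2
pivot: x4 in, s1 out → z = 331/8
No improving column remains; optimal.

2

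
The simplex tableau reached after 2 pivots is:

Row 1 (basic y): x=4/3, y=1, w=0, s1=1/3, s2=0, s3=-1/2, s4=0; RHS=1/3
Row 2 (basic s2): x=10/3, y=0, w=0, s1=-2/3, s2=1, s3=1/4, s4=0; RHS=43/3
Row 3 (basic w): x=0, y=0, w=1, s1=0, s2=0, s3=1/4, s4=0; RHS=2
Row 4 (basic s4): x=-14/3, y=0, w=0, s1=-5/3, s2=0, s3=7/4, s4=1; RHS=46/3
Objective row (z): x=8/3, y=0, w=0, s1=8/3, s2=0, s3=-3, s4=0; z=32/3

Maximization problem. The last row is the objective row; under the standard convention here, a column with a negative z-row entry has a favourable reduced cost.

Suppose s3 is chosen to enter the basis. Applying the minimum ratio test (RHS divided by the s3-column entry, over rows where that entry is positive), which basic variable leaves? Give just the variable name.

Ratios: row 1 (y): entry -1/2 ≤ 0, skip; row 2 (s2): (43/3)/(1/4) = 172/3; row 3 (w): 2/(1/4) = 8; row 4 (s4): (46/3)/(7/4) = 184/21.
Minimum ratio 8 is in the w row, so w leaves.

w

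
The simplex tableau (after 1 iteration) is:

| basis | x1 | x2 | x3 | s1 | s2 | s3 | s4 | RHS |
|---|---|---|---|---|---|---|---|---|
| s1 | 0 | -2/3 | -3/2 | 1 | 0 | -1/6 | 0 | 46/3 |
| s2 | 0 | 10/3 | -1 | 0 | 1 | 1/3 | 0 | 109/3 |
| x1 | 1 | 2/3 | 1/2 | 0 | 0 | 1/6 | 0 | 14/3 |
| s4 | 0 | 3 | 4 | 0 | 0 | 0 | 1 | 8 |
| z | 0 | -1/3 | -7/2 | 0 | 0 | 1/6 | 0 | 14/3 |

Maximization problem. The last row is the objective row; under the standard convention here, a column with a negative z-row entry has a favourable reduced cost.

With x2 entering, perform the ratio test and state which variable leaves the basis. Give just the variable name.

s4

Ratios: row 1 (s1): entry -2/3 ≤ 0, skip; row 2 (s2): (109/3)/(10/3) = 109/10; row 3 (x1): (14/3)/(2/3) = 7; row 4 (s4): 8/3 = 8/3.
Minimum ratio 8/3 is in the s4 row, so s4 leaves.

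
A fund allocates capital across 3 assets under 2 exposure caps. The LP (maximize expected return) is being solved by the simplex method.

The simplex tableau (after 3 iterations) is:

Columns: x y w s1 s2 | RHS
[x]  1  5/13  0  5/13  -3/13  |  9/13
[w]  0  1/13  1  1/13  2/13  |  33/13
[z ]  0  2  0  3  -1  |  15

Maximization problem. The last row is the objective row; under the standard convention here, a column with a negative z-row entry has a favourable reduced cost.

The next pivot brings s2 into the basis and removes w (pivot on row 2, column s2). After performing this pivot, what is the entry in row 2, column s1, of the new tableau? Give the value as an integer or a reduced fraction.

Pivot element is row 2, column s2: 2/13.
Normalize row 2: new (row 2, s1) = (1/13)/(2/13) = 1/2.
Row 2 is the pivot row, so the entry is 1/2.

1/2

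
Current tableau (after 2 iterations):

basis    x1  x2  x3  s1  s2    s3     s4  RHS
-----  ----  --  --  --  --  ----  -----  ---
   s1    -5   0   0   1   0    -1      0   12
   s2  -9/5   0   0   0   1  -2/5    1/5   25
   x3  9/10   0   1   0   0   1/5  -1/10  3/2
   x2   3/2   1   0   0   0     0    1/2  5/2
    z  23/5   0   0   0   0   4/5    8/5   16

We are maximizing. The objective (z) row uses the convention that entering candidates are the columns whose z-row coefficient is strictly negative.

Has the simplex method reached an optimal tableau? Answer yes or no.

yes

No objective-row coefficient is strictly negative, so no entering variable exists; the tableau is optimal.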